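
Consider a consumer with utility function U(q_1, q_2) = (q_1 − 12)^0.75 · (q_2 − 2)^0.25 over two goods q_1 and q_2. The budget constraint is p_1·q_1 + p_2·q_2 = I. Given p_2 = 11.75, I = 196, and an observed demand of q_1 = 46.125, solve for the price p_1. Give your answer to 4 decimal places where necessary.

p_1 = 3

MRS = 3·(q_2−2)/(q_1−12). Tangency with p_1/p_2 gives q_2−2 = (1/3)·(p_1/p_2)·(q_1−12).
Substituting into the budget: q_1* = 12 + 0.75·(I − 12·p_1 − 2·p_2)/p_1, and q_2* = 2 + 0.25·(…)/p_2.
Set q_1* = 46.125 in the demand function and solve for p_1: p_1 = 3.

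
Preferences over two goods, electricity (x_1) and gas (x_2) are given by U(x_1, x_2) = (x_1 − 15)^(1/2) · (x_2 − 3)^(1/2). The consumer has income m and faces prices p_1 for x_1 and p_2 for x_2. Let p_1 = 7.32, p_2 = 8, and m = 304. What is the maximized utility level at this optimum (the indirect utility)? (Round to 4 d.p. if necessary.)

V = 11.1206

MRS = (x_2−3)/(x_1−15). Tangency with p_1/p_2 gives x_2−3 = (p_1/p_2)·(x_1−15).
Substituting into the budget: x_1* = 15 + 0.5·(m − 15·p_1 − 3·p_2)/p_1, and x_2* = 3 + 0.5·(…)/p_2.
Discretionary income = 304 − 15·7.32 − 3·8 = 170.2; x_1* = 15 + 0.5·170.2/7.32 = 26.6257; x_2* = 3 + 0.5·170.2/8 = 13.6375.
Utility at the optimum: U(26.6257, 13.6375) = 11.1206.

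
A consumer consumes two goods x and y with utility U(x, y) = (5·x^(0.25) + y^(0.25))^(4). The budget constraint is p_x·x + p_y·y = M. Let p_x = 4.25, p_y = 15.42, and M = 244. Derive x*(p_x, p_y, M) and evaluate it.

Substitute y = (y/x)·x into the budget: x* = M/(p_x + p_y·(y/x)).
Numerically y/x = 0.020979, so x* = 244/(4.25 + 15.42·0.020979) = 53.3509.

x* = 53.3509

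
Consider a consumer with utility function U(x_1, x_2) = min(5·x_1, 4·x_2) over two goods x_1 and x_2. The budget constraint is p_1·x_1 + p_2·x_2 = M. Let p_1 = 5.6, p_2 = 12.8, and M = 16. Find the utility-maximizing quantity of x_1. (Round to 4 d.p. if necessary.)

x_1* = 0.7407

Leontief preferences: the optimum is at the kink where x_1/4 = x_2/5, i.e. x_2 = (5/4)·x_1.
Budget: p_1·x_1 + p_2·(5/4)·x_1 = M, so (4·p_1 + 5·p_2)·x_1 = 4·M.
Demand: x_1*(p_1,p_2,M) = 4·M/(4·p_1 + 5·p_2), x_2* = 5·M/(4·p_1 + 5·p_2).
Here 4·5.6 + 5·12.8 = 86.4, giving x_1* = 0.7407.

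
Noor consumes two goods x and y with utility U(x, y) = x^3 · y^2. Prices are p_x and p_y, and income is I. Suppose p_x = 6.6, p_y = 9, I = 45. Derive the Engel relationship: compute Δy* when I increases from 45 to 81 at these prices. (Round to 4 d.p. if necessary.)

Tangency: MRS = (3/2)·y/x = p_x/p_y.
Rearranging, p_y·y = (2/3)·p_x·x. Substituting into the budget gives p_x·x·(1 + (2/3)) = I.
Demand: x*(p_x,p_y,I) = 0.6·I/p_x and y* = 0.4·I/p_y.
At p_x=6.6, p_y=9, I=45: y* = 0.4·45/9 = 2.
At I' = 81: y* = 3.6. Change: 3.6 − 2 = 1.6.

Δy* = 1.6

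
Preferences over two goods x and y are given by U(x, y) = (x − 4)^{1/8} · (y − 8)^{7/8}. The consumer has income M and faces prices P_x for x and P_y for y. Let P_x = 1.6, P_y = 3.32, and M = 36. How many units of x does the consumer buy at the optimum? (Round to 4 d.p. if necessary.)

x* = 4.2375

After buying the subsistence bundle (4, 8), a share 0.125 of the remaining income goes to x: x* = 4 + 0.125·(M − 4P_x − 8P_y)/P_x.
Discretionary income = 36 − 4·1.6 − 8·3.32 = 3.04; x* = 4 + 0.125·3.04/1.6 = 4.2375.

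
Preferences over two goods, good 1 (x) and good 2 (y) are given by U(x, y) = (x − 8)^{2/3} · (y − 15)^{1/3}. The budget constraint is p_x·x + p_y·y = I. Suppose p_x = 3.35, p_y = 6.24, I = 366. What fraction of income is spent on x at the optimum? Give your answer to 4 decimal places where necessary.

Let x' = x−8, y' = y−15. MRS = 2·y'/x' = p_x/p_y.
After buying the subsistence bundle (8, 15), a share 2/3 of the remaining income goes to x: x* = 8 + 2/3·(I − 8p_x − 15p_y)/p_x.
Discretionary income = 366 − 8·3.35 − 15·6.24 = 245.6; x* = 8 + 2/3·245.6/3.35 = 56.8756; y* = 15 + 1/3·245.6/6.24 = 28.1197.
Expenditure on x: 3.35·56.8756 = 190.5333; share = 0.5206.

share on x = 0.5206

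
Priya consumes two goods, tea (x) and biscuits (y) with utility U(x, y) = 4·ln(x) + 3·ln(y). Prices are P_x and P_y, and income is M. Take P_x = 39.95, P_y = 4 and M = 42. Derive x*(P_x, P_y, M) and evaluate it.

x* = 0.6008

Demand: x*(P_x,P_y,M) = 4/7·M/P_x and y* = 3/7·M/P_y.
At P_x=39.95, P_y=4, M=42: x* = 4/7·42/39.95 = 0.6008.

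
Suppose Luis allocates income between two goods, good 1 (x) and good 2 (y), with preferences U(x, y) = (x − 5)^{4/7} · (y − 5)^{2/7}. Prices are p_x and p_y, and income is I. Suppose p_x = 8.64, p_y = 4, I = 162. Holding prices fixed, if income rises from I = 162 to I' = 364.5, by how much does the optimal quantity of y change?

Δy* = 16.875

Substituting into the budget: x* = 5 + 2/3·(I − 5·p_x − 5·p_y)/p_x, and y* = 5 + 1/3·(…)/p_y.
Discretionary income = 162 − 5·8.64 − 5·4 = 98.8; y* = 5 + 1/3·98.8/4 = 13.2333.
At I' = 364.5: y* = 30.1083. Change: 30.1083 − 13.2333 = 16.875.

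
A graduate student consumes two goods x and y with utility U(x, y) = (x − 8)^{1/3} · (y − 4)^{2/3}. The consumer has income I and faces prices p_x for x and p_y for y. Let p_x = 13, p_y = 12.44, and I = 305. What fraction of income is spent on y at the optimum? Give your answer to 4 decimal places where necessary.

MRS = (1/2)·(y−4)/(x−8). Tangency with p_x/p_y gives y−4 = 2·(p_x/p_y)·(x−8).
Substituting into the budget: x* = 8 + 1/3·(I − 8·p_x − 4·p_y)/p_x, and y* = 4 + 2/3·(…)/p_y.
Discretionary income = 305 − 8·13 − 4·12.44 = 151.24; x* = 8 + 1/3·151.24/13 = 11.8779; y* = 4 + 2/3·151.24/12.44 = 12.105.
Expenditure on y: 12.44·12.105 = 150.5867; share = 0.4937.

share on y = 0.4937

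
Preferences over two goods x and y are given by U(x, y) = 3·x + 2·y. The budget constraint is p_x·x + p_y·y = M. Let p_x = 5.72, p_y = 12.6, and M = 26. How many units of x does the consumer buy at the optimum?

x* = 4.5455

x gives more utility per dollar, so spend all income on x: x* = M/p_x, y* = 0.
Numerically: x* = 4.5455, y* = 0.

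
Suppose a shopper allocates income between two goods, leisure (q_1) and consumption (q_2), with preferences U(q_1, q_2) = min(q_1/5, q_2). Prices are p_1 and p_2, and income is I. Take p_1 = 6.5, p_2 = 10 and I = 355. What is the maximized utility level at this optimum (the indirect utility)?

With perfect complements, no substitution: consume in ratio q_1:q_2 = 5:1.
Budget: p_1·q_1 + p_2·(1/5)·q_1 = I, so (5·p_1 + p_2)·q_1 = 5·I.
Demand: q_1*(p_1,p_2,I) = 5·I/(5·p_1 + p_2), q_2* = I/(5·p_1 + p_2).
Here 5·6.5 + 10 = 42.5, giving q_1* = 41.7647 and q_2* = 8.3529.
Utility at the optimum: U(41.7647, 8.3529) = 8.3529.

V = 8.3529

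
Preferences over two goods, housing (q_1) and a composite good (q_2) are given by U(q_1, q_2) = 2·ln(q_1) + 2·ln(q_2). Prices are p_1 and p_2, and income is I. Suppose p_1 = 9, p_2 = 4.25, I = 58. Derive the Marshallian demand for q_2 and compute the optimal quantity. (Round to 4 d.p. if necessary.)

q_2* = 6.8235

Demand: q_1*(p_1,p_2,I) = 0.5·I/p_1 and q_2* = 0.5·I/p_2.
At p_1=9, p_2=4.25, I=58: q_2* = 0.5·58/4.25 = 6.8235.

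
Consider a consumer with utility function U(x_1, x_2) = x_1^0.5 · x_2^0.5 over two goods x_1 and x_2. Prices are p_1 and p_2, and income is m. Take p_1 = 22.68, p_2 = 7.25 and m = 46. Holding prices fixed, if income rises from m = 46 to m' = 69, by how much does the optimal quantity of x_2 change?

Tangency: MRS = x_2/x_1 = p_1/p_2.
So 0.5·p_2·x_2 = 0.5·p_1·x_1; combined with the budget, a share 0.5 of income goes to x_1.
Demand: x_1*(p_1,p_2,m) = 0.5·m/p_1 and x_2* = 0.5·m/p_2.
At p_1=22.68, p_2=7.25, m=46: x_2* = 0.5·46/7.25 = 3.1724.
At m' = 69: x_2* = 4.7586. Change: 4.7586 − 3.1724 = 1.5862.

Δx_2* = 1.5862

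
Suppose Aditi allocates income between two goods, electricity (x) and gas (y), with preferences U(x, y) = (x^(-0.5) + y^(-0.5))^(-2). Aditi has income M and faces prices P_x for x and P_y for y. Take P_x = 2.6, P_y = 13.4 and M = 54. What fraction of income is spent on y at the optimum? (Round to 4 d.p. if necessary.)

share on y = 0.6333

MRS = MU_x/MU_y = (y/x)^(1.5). Set equal to P_x/P_y.
Solve for the ratio: y/x = [P_x/P_y]^(2/3).
With the ratio pinned down, the budget gives x* = M/(P_x + P_y·(y/x)) and y* = (y/x)·x*.
Numerically y/x = 0.335155, so x* = 54/(2.6 + 13.4·0.335155) = 7.6152 and y* = 0.335155·7.6152 = 2.5523.
Expenditure on y: 13.4·2.5523 = 34.2005; share = 0.6333.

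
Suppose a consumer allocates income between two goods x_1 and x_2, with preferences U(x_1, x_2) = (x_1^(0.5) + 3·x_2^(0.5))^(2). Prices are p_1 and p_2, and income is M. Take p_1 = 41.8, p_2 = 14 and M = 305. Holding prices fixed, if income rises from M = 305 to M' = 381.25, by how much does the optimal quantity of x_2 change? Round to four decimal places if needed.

MRS = MU_x_1/MU_x_2 = (1/3)·(x_2/x_1)^(0.5). Set equal to p_1/p_2.
Hence x_2/x_1 = (3·p_1/p_2)^(1/(0.5)), i.e. raised to the 2 power.
With the ratio pinned down, the budget gives x_1* = M/(p_1 + p_2·(x_2/x_1)) and x_2* = (x_2/x_1)·x_1*.
Numerically x_2/x_1 = 80.230408, so x_1* = 305/(41.8 + 14·80.230408) = 0.2618 and x_2* = 80.230408·0.2618 = 21.0041.
At M' = 381.25: x_2* = 26.2551. Change: 26.2551 − 21.0041 = 5.251.

Δx_2* = 5.251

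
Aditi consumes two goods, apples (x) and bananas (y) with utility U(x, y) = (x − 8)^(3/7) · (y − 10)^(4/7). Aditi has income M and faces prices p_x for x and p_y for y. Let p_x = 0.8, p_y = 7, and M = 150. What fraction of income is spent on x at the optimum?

This is Cobb-Douglas in (x−8, y−10): tangency gives 3/7·p_y·(y−10) = 4/7·p_x·(x−8).
Substituting into the budget: x* = 8 + 3/7·(M − 8·p_x − 10·p_y)/p_x, and y* = 10 + 4/7·(…)/p_y.
Discretionary income = 150 − 8·0.8 − 10·7 = 73.6; x* = 8 + 3/7·73.6/0.8 = 47.4286; y* = 10 + 4/7·73.6/7 = 16.0082.
Expenditure on x: 0.8·47.4286 = 37.9429; share = 0.253.

share on x = 0.253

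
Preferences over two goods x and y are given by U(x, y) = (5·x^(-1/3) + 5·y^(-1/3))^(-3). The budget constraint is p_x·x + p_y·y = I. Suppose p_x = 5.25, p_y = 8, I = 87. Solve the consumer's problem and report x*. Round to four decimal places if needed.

x* = 7.8499

MRS = MU_x/MU_y = (y/x)^(4/3). Set equal to p_x/p_y.
Solve for the ratio: y/x = [p_x/p_y]^(0.75).
Substitute y = (y/x)·x into the budget: x* = I/(p_x + p_y·(y/x)).
Numerically y/x = 0.729125, so x* = 87/(5.25 + 8·0.729125) = 7.8499.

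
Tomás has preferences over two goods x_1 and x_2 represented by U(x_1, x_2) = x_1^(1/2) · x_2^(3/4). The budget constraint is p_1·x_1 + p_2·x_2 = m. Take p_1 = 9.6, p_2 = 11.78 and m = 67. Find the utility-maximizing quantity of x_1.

x_1* = 2.7917

MU_x_1/MU_x_2 = (0.5·x_2)/(0.75·x_1); tangency sets this equal to p_1/p_2.
So 0.5·p_2·x_2 = 0.75·p_1·x_1; combined with the budget, a share 0.4 of income goes to x_1.
Demand: x_1*(p_1,p_2,m) = 0.4·m/p_1 and x_2* = 0.6·m/p_2.
At p_1=9.6, p_2=11.78, m=67: x_1* = 0.4·67/9.6 = 2.7917.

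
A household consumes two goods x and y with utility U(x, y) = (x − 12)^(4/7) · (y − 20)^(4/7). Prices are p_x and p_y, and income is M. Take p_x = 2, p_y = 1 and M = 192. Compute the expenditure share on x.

share on x = 0.5104

Let x' = x−12, y' = y−20. MRS = y'/x' = p_x/p_y.
Substituting into the budget: x* = 12 + 0.5·(M − 12·p_x − 20·p_y)/p_x, and y* = 20 + 0.5·(…)/p_y.
Discretionary income = 192 − 12·2 − 20·1 = 148; x* = 12 + 0.5·148/2 = 49; y* = 20 + 0.5·148/1 = 94.
Expenditure on x: 2·49 = 98; share = 0.5104.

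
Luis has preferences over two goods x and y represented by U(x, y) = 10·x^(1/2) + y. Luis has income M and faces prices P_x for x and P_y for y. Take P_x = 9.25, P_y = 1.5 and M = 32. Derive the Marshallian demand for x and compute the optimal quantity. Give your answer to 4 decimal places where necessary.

x* = 0.6574

MU_x = 5/√x, MU_y = 1. Tangency: 5/√x = P_x/P_y.
Solve: √x = 5·P_y/P_x, so x*(P_x,P_y) = (5·P_y/P_x)², and y* = (M − P_x·x*)/P_y.
Plugging in: x* = (5·1.5/9.25)² = 0.6574.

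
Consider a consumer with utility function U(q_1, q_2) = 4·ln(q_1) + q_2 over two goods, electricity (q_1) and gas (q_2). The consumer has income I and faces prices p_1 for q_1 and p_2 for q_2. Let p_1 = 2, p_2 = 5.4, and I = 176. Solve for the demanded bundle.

Set MRS = p_1/p_2: (4/q_1)/1 = p_1/p_2.
So q_1*(p_1,p_2) = 4·p_2/p_1, independent of income; and q_2* = (I − 4·p_2)/p_2.
At the given prices: q_1* = 4·5.4/2 = 10.8, and q_2* = 28.5926.

q_1* = 10.8, q_2* = 28.5926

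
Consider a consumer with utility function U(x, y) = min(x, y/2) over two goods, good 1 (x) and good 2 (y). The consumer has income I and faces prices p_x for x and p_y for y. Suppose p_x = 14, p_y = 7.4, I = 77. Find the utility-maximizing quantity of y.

y* = 5.3472

Leontief preferences: the optimum is at the kink where x/1 = y/2, i.e. y = 2·x.
Budget: p_x·x + p_y·2·x = I, so (p_x + 2·p_y)·x = I.
Demand: x*(p_x,p_y,I) = I/(p_x + 2·p_y), y* = 2·I/(p_x + 2·p_y).
Here 14 + 2·7.4 = 28.8, giving y* = 5.3472.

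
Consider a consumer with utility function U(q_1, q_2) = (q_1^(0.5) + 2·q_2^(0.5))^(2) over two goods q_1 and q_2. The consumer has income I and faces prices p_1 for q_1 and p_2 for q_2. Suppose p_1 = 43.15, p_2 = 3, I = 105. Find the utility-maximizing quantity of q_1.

From the CES first-order condition, (1/2)·(q_2/q_1)^(0.5) = p_1/p_2.
Solve for the ratio: q_2/q_1 = [2·p_1/p_2]^(2).
With the ratio pinned down, the budget gives q_1* = I/(p_1 + p_2·(q_2/q_1)) and q_2* = (q_2/q_1)·q_1*.
Numerically q_2/q_1 = 827.521111, so q_1* = 105/(43.15 + 3·827.521111) = 0.0416.

q_1* = 0.0416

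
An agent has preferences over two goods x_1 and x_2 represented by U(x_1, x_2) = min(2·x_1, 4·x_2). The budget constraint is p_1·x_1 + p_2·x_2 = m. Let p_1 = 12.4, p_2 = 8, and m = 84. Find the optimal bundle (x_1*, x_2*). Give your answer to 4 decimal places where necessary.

x_1* = 5.122, x_2* = 2.561

Demand: x_1*(p_1,p_2,m) = 4·m/(4·p_1 + 2·p_2), x_2* = 2·m/(4·p_1 + 2·p_2).
Here 4·12.4 + 2·8 = 65.6, giving x_1* = 5.122 and x_2* = 2.561.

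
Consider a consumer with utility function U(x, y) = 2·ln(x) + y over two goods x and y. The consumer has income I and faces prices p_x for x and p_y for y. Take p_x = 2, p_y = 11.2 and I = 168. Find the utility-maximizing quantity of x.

MU_x = 2/x, MU_y = 1. Tangency: 2/x = p_x/p_y.
So x*(p_x,p_y) = 2·p_y/p_x, independent of income; and y* = (I − 2·p_y)/p_y.
At the given prices: x* = 2·11.2/2 = 11.2.

x* = 11.2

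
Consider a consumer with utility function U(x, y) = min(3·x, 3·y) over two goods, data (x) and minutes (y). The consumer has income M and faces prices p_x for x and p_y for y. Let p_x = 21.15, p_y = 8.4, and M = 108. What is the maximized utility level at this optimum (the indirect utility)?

Here 3·21.15 + 3·8.4 = 88.65, giving x* = 3.6548 and y* = 3.6548.
Utility at the optimum: U(3.6548, 3.6548) = 10.9645.

V = 10.9645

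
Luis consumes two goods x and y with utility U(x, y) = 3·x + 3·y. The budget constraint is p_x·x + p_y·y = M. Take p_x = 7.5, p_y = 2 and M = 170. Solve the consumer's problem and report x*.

Perfect substitutes: compare marginal utility per dollar. 3/p_x vs 3/p_y → 0.4 vs 1.5.
y gives more utility per dollar, so spend all income on y: y* = M/p_y, x* = 0.
Numerically: x* = 0, y* = 85.

x* = 0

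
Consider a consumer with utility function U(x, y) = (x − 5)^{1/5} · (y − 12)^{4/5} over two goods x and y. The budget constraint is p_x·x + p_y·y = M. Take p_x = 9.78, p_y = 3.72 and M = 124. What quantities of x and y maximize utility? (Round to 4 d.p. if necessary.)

Let x' = x−5, y' = y−12. MRS = (1/4)·y'/x' = p_x/p_y.
Substituting into the budget: x* = 5 + 0.2·(M − 5·p_x − 12·p_y)/p_x, and y* = 12 + 0.8·(…)/p_y.
Discretionary income = 124 − 5·9.78 − 12·3.72 = 30.46; x* = 5 + 0.2·30.46/9.78 = 5.6229; y* = 12 + 0.8·30.46/3.72 = 18.5505.

x* = 5.6229, y* = 18.5505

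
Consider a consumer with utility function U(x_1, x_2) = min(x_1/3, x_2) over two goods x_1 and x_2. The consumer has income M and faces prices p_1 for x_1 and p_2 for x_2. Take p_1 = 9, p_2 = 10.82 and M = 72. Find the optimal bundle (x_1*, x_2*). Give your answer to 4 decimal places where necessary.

With perfect complements, no substitution: consume in ratio x_1:x_2 = 3:1.
Budget: p_1·x_1 + p_2·(1/3)·x_1 = M, so (3·p_1 + p_2)·x_1 = 3·M.
Demand: x_1*(p_1,p_2,M) = 3·M/(3·p_1 + p_2), x_2* = M/(3·p_1 + p_2).
Here 3·9 + 10.82 = 37.82, giving x_1* = 5.7113 and x_2* = 1.9038.

x_1* = 5.7113, x_2* = 1.9038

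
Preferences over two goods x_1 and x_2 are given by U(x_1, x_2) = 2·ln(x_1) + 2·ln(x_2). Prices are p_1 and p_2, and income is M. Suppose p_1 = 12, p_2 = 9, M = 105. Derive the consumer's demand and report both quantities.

Tangency: MRS = x_2/x_1 = p_1/p_2.
So 2·p_2·x_2 = 2·p_1·x_1; combined with the budget, a share 0.5 of income goes to x_1.
Demand: x_1*(p_1,p_2,M) = 0.5·M/p_1 and x_2* = 0.5·M/p_2.
At p_1=12, p_2=9, M=105: x_1* = 0.5·105/12 = 4.375, x_2* = 5.8333.

x_1* = 4.375, x_2* = 5.8333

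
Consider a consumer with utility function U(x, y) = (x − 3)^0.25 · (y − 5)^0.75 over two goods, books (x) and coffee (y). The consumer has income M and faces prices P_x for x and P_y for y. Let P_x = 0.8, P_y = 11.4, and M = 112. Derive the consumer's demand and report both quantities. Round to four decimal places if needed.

x* = 19.4375, y* = 8.4605

Let x' = x−3, y' = y−5. MRS = (1/3)·y'/x' = P_x/P_y.
After buying the subsistence bundle (3, 5), a share 0.25 of the remaining income goes to x: x* = 3 + 0.25·(M − 3P_x − 5P_y)/P_x.
Discretionary income = 112 − 3·0.8 − 5·11.4 = 52.6; x* = 3 + 0.25·52.6/0.8 = 19.4375; y* = 5 + 0.75·52.6/11.4 = 8.4605.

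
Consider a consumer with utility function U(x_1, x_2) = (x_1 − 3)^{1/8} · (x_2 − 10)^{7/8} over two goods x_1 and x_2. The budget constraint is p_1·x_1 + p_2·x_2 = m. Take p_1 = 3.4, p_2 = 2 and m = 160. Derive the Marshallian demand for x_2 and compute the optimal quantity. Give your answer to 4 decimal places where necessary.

x_2* = 66.7875

This is Cobb-Douglas in (x_1−3, x_2−10): tangency gives 0.125·p_2·(x_2−10) = 0.875·p_1·(x_1−3).
Substituting into the budget: x_1* = 3 + 0.125·(m − 3·p_1 − 10·p_2)/p_1, and x_2* = 10 + 0.875·(…)/p_2.
Discretionary income = 160 − 3·3.4 − 10·2 = 129.8; x_2* = 10 + 0.875·129.8/2 = 66.7875.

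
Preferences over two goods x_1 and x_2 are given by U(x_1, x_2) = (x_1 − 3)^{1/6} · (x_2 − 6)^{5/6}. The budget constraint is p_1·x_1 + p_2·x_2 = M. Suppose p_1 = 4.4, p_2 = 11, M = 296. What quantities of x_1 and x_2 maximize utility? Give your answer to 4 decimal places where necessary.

x_1* = 11.2121, x_2* = 22.4242

Let x_1' = x_1−3, x_2' = x_2−6. MRS = (1/5)·x_2'/x_1' = p_1/p_2.
After buying the subsistence bundle (3, 6), a share 1/6 of the remaining income goes to x_1: x_1* = 3 + 1/6·(M − 3p_1 − 6p_2)/p_1.
Discretionary income = 296 − 3·4.4 − 6·11 = 216.8; x_1* = 3 + 1/6·216.8/4.4 = 11.2121; x_2* = 6 + 5/6·216.8/11 = 22.4242.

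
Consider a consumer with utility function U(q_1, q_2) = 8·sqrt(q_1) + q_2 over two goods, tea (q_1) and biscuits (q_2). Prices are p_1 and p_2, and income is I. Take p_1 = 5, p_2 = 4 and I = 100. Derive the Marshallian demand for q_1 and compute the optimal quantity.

Utility is quasi-linear in q_2; the FOC for q_1 is 4/√q_1 = p_1/p_2.
Thus q_1* = (4·p_2/p_1)² — independent of I — with the rest of income spent on q_2.
Plugging in: q_1* = (4·4/5)² = 10.24.

q_1* = 10.24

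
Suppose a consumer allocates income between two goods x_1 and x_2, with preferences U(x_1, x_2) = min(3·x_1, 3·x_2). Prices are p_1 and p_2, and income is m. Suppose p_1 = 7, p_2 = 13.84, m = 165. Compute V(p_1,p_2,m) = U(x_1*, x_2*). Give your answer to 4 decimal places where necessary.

V = 23.7524

Leontief preferences: the optimum is at the kink where x_1/3 = x_2/3, i.e. x_2 = x_1.
Budget: p_1·x_1 + p_2·x_1 = m, so (3·p_1 + 3·p_2)·x_1 = 3·m.
Demand: x_1*(p_1,p_2,m) = 3·m/(3·p_1 + 3·p_2), x_2* = 3·m/(3·p_1 + 3·p_2).
Here 3·7 + 3·13.84 = 62.52, giving x_1* = 7.9175 and x_2* = 7.9175.
Utility at the optimum: U(7.9175, 7.9175) = 23.7524.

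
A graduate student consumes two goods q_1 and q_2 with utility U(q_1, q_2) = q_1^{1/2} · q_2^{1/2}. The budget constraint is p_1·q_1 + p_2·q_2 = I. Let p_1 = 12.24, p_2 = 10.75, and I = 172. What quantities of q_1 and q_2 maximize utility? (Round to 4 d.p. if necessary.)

Demand: q_1*(p_1,p_2,I) = 0.5·I/p_1 and q_2* = 0.5·I/p_2.
At p_1=12.24, p_2=10.75, I=172: q_1* = 0.5·172/12.24 = 7.0261, q_2* = 8.

q_1* = 7.0261, q_2* = 8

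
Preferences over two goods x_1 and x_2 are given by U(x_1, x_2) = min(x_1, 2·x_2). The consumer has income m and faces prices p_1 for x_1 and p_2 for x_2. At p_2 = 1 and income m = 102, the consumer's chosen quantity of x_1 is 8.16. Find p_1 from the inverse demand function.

p_1 = 12

Leontief preferences: the optimum is at the kink where x_1/2 = x_2/1, i.e. x_2 = (1/2)·x_1.
Budget: p_1·x_1 + p_2·(1/2)·x_1 = m, so (2·p_1 + p_2)·x_1 = 2·m.
Demand: x_1*(p_1,p_2,m) = 2·m/(2·p_1 + p_2), x_2* = m/(2·p_1 + p_2).
Set x_1* = 8.16 in the demand function and solve for p_1: p_1 = 12.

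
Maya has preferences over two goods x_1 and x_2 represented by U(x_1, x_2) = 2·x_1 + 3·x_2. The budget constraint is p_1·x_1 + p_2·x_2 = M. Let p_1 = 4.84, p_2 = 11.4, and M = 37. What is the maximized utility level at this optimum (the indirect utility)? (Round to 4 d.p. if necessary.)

V = 15.2893

Perfect substitutes: compare marginal utility per dollar. 2/p_1 vs 3/p_2 → 0.4132 vs 0.2632.
x_1 gives more utility per dollar, so spend all income on x_1: x_1* = M/p_1, x_2* = 0.
Numerically: x_1* = 7.6446, x_2* = 0.
Utility at the optimum: U(7.6446, 0) = 15.2893.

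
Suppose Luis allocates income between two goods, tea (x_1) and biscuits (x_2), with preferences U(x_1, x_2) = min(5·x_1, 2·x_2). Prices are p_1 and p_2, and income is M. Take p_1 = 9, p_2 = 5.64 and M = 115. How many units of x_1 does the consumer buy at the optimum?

Demand: x_1*(p_1,p_2,M) = 2·M/(2·p_1 + 5·p_2), x_2* = 5·M/(2·p_1 + 5·p_2).
Here 2·9 + 5·5.64 = 46.2, giving x_1* = 4.9784.

x_1* = 4.9784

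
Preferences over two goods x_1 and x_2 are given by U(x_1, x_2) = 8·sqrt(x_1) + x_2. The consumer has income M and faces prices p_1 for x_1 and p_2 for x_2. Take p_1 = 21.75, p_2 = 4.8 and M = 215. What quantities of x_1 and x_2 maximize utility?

x_1* = 0.7793, x_2* = 41.2606

Thus x_1* = (4·p_2/p_1)² — independent of M — with the rest of income spent on x_2.
Plugging in: x_1* = (4·4.8/21.75)² = 0.7793, x_2* = 41.2606.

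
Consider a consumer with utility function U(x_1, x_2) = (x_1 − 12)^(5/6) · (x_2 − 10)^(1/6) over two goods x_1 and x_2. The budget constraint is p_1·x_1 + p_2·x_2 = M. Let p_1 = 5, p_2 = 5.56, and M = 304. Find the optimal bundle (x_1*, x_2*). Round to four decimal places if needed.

This is Cobb-Douglas in (x_1−12, x_2−10): tangency gives 5/6·p_2·(x_2−10) = 1/6·p_1·(x_1−12).
After buying the subsistence bundle (12, 10), a share 5/6 of the remaining income goes to x_1: x_1* = 12 + 5/6·(M − 12p_1 − 10p_2)/p_1.
Discretionary income = 304 − 12·5 − 10·5.56 = 188.4; x_1* = 12 + 5/6·188.4/5 = 43.4; x_2* = 10 + 1/6·188.4/5.56 = 15.6475.

x_1* = 43.4, x_2* = 15.6475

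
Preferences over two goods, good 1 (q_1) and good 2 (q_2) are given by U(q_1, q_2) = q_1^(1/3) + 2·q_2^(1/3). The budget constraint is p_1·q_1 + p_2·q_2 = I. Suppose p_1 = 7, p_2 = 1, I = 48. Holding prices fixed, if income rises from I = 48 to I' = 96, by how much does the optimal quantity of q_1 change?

MU_q_1 ∝ q_1^(-2/3), MU_q_2 ∝ 2·q_2^(-2/3), so MRS = (1/2)·(q_2/q_1)^(2/3) = p_1/p_2.
Hence q_2/q_1 = (2·p_1/p_2)^(1/(2/3)), i.e. raised to the 1.5 power.
With the ratio pinned down, the budget gives q_1* = I/(p_1 + p_2·(q_2/q_1)) and q_2* = (q_2/q_1)·q_1*.
Numerically q_2/q_1 = 52.383203, so q_1* = 48/(7 + 1·52.383203) = 0.8083.
At I' = 96: q_1* = 1.6166. Change: 1.6166 − 0.8083 = 0.8083.

Δq_1* = 0.8083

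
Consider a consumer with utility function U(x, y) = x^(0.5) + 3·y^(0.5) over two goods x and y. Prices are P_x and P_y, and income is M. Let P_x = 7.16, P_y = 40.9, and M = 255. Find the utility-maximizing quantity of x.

Substitute y = (y/x)·x into the budget: x* = M/(P_x + P_y·(y/x)).
Numerically y/x = 0.275818, so x* = 255/(7.16 + 40.9·0.275818) = 13.8279.

x* = 13.8279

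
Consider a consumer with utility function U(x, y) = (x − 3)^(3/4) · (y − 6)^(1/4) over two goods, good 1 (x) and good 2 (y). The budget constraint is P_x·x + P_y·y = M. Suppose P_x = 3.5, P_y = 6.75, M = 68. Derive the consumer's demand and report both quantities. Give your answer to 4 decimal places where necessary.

x* = 6.6429, y* = 6.6296

MRS = 3·(y−6)/(x−3). Tangency with P_x/P_y gives y−6 = (1/3)·(P_x/P_y)·(x−3).
Substituting into the budget: x* = 3 + 0.75·(M − 3·P_x − 6·P_y)/P_x, and y* = 6 + 0.25·(…)/P_y.
Discretionary income = 68 − 3·3.5 − 6·6.75 = 17; x* = 3 + 0.75·17/3.5 = 6.6429; y* = 6 + 0.25·17/6.75 = 6.6296.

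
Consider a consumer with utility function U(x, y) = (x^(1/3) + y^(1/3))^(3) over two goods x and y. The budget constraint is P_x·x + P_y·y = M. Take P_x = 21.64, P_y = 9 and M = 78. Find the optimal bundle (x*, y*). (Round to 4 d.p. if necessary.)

MU_x ∝ x^(-2/3), MU_y ∝ y^(-2/3), so MRS = (y/x)^(2/3) = P_x/P_y.
Hence y/x = (P_x/P_y)^(1/(2/3)), i.e. raised to the 1.5 power.
Substitute y = (y/x)·x into the budget: x* = M/(P_x + P_y·(y/x)).
Numerically y/x = 3.728397, so x* = 78/(21.64 + 9·3.728397) = 1.4132 and y* = 3.728397·1.4132 = 5.2688.

x* = 1.4132, y* = 5.2688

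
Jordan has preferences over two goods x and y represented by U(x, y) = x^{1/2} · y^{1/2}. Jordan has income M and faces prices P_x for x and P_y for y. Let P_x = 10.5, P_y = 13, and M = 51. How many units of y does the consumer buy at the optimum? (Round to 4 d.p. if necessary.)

y* = 1.9615

The MRS is y/x. Set MRS = P_x/P_y.
Rearranging, P_y·y = P_x·x. Substituting into the budget gives P_x·x·(1 + 1) = M.
Demand: x*(P_x,P_y,M) = 0.5·M/P_x and y* = 0.5·M/P_y.
At P_x=10.5, P_y=13, M=51: y* = 0.5·51/13 = 1.9615.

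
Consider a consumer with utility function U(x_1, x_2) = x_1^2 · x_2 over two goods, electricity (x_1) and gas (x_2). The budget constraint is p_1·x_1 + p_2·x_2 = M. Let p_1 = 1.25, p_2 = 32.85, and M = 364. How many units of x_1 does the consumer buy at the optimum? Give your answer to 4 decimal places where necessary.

Demand: x_1*(p_1,p_2,M) = 2/3·M/p_1 and x_2* = 1/3·M/p_2.
At p_1=1.25, p_2=32.85, M=364: x_1* = 2/3·364/1.25 = 194.1333.

x_1* = 194.1333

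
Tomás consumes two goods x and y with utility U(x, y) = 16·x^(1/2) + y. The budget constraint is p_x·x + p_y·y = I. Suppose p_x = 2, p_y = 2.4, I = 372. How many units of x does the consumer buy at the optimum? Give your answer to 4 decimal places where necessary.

x* = 92.16

Plugging in: x* = (8·2.4/2)² = 92.16.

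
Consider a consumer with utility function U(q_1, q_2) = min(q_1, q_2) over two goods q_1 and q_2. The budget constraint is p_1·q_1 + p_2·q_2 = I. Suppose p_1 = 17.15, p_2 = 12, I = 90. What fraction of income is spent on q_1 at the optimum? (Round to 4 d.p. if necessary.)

share on q_1 = 0.5883

With perfect complements, no substitution: consume in ratio q_1:q_2 = 1:1.
Budget: p_1·q_1 + p_2·q_1 = I, so (p_1 + p_2)·q_1 = I.
Demand: q_1*(p_1,p_2,I) = I/(p_1 + p_2), q_2* = I/(p_1 + p_2).
Here 17.15 + 12 = 29.15, giving q_1* = 3.0875 and q_2* = 3.0875.
Expenditure on q_1: 17.15·3.0875 = 52.9503; share = 0.5883.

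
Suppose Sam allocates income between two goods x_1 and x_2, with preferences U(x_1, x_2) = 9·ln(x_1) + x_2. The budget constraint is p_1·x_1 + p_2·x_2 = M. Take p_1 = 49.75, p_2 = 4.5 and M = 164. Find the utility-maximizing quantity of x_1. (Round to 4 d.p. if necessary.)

x_1* = 0.8141

Set MRS = p_1/p_2: (9/x_1)/1 = p_1/p_2.
So x_1*(p_1,p_2) = 9·p_2/p_1, independent of income; and x_2* = (M − 9·p_2)/p_2.
At the given prices: x_1* = 9·4.5/49.75 = 0.8141.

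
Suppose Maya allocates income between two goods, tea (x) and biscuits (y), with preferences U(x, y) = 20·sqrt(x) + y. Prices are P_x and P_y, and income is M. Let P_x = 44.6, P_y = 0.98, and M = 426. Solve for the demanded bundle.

x* = 0.0483, y* = 432.4966

Set MRS = P_x/P_y: 10·x^(−1/2) = P_x/P_y.
Solve: √x = 10·P_y/P_x, so x*(P_x,P_y) = (10·P_y/P_x)², and y* = (M − P_x·x*)/P_y.
Plugging in: x* = (10·0.98/44.6)² = 0.0483, y* = 432.4966.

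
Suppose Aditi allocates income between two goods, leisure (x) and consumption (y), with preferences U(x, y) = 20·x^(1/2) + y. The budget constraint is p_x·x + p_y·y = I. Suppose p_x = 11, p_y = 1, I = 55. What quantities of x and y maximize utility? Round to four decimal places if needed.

x* = 0.8264, y* = 45.9091

MU_x = 10/√x, MU_y = 1. Tangency: 10/√x = p_x/p_y.
Thus x* = (10·p_y/p_x)² — independent of I — with the rest of income spent on y.
Plugging in: x* = (10·1/11)² = 0.8264, y* = 45.9091.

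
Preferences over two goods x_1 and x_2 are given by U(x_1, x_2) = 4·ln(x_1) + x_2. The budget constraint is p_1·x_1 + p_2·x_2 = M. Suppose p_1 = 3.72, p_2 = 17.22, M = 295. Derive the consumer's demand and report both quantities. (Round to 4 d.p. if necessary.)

So x_1*(p_1,p_2) = 4·p_2/p_1, independent of income; and x_2* = (M − 4·p_2)/p_2.
At the given prices: x_1* = 4·17.22/3.72 = 18.5161, and x_2* = 13.1312.

x_1* = 18.5161, x_2* = 13.1312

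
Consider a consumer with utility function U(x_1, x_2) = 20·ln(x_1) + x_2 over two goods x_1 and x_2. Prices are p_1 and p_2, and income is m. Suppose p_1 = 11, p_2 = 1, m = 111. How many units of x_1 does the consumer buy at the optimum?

x_1* = 1.8182

Set MRS = p_1/p_2: (20/x_1)/1 = p_1/p_2.
So x_1*(p_1,p_2) = 20·p_2/p_1, independent of income; and x_2* = (m − 20·p_2)/p_2.
At the given prices: x_1* = 20·1/11 = 1.8182.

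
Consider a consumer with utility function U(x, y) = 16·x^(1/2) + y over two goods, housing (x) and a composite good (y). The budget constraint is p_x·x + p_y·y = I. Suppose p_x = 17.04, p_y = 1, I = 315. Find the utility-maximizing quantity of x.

Set MRS = p_x/p_y: 8·x^(−1/2) = p_x/p_y.
Thus x* = (8·p_y/p_x)² — independent of I — with the rest of income spent on y.
Plugging in: x* = (8·1/17.04)² = 0.2204.

x* = 0.2204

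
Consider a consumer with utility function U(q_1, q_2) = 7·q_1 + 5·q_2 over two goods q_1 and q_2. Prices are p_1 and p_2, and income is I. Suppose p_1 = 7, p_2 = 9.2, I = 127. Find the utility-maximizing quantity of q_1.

q_1* = 18.1429

Perfect substitutes: compare marginal utility per dollar. 7/p_1 vs 5/p_2 → 1 vs 0.5435.
q_1 gives more utility per dollar, so spend all income on q_1: q_1* = I/p_1, q_2* = 0.
Numerically: q_1* = 18.1429, q_2* = 0.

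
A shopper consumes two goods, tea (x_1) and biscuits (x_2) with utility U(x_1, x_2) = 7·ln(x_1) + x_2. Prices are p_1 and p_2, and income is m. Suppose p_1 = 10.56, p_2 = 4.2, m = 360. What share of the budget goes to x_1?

share on x_1 = 0.0817

Set MRS = p_1/p_2: (7/x_1)/1 = p_1/p_2.
So x_1*(p_1,p_2) = 7·p_2/p_1, independent of income; and x_2* = (m − 7·p_2)/p_2.
At the given prices: x_1* = 7·4.2/10.56 = 2.7841, and x_2* = 78.7143.
Expenditure on x_1: 10.56·2.7841 = 29.4; share = 0.0817.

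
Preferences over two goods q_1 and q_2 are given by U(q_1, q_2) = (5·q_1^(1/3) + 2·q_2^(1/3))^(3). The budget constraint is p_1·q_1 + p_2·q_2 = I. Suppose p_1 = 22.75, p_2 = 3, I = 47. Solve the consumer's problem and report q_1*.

MRS = MU_q_1/MU_q_2 = (5/2)·(q_2/q_1)^(2/3). Set equal to p_1/p_2.
Hence q_2/q_1 = ((2/5)·p_1/p_2)^(1/(2/3)), i.e. raised to the 1.5 power.
With the ratio pinned down, the budget gives q_1* = I/(p_1 + p_2·(q_2/q_1)) and q_2* = (q_2/q_1)·q_1*.
Numerically q_2/q_1 = 5.282995, so q_1* = 47/(22.75 + 3·5.282995) = 1.2176.

q_1* = 1.2176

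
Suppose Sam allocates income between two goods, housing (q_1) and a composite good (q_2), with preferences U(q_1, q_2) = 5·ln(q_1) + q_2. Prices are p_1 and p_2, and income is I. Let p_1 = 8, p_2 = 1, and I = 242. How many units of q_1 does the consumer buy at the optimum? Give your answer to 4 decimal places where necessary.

At the given prices: q_1* = 5·1/8 = 0.625.

q_1* = 0.625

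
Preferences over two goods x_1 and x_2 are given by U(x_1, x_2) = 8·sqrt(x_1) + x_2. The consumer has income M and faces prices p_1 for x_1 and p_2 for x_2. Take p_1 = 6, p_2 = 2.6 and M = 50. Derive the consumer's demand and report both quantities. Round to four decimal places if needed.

x_1* = 3.0044, x_2* = 12.2974

Set MRS = p_1/p_2: 4·x_1^(−1/2) = p_1/p_2.
Solve: √x_1 = 4·p_2/p_1, so x_1*(p_1,p_2) = (4·p_2/p_1)², and x_2* = (M − p_1·x_1*)/p_2.
Plugging in: x_1* = (4·2.6/6)² = 3.0044, x_2* = 12.2974.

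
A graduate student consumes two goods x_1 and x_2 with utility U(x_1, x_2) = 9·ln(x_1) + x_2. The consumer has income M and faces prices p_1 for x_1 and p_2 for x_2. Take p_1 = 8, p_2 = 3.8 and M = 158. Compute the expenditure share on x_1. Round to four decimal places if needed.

share on x_1 = 0.2165

Set MRS = p_1/p_2: (9/x_1)/1 = p_1/p_2.
So x_1*(p_1,p_2) = 9·p_2/p_1, independent of income; and x_2* = (M − 9·p_2)/p_2.
At the given prices: x_1* = 9·3.8/8 = 4.275, and x_2* = 32.5789.
Expenditure on x_1: 8·4.275 = 34.2; share = 0.2165.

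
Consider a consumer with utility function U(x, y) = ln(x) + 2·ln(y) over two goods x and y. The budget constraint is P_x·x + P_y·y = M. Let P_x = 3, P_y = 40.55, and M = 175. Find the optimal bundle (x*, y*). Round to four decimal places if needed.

Tangency: MRS = (1/2)·y/x = P_x/P_y.
Rearranging, P_y·y = 2·P_x·x. Substituting into the budget gives P_x·x·(1 + 2) = M.
Demand: x*(P_x,P_y,M) = 1/3·M/P_x and y* = 2/3·M/P_y.
At P_x=3, P_y=40.55, M=175: x* = 1/3·175/3 = 19.4444, y* = 2.8771.

x* = 19.4444, y* = 2.8771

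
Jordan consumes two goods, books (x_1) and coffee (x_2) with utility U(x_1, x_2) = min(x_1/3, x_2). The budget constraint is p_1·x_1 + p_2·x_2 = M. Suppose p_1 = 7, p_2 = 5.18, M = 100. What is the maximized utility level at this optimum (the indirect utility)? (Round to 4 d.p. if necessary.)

Leontief preferences: the optimum is at the kink where x_1/3 = x_2/1, i.e. x_2 = (1/3)·x_1.
Budget: p_1·x_1 + p_2·(1/3)·x_1 = M, so (3·p_1 + p_2)·x_1 = 3·M.
Demand: x_1*(p_1,p_2,M) = 3·M/(3·p_1 + p_2), x_2* = M/(3·p_1 + p_2).
Here 3·7 + 5.18 = 26.18, giving x_1* = 11.4591 and x_2* = 3.8197.
Utility at the optimum: U(11.4591, 3.8197) = 3.8197.

V = 3.8197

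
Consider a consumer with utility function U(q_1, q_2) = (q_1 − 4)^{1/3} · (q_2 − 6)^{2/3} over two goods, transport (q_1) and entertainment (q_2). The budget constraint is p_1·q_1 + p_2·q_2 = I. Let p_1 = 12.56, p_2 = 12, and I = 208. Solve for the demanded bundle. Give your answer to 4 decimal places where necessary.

Let q_1' = q_1−4, q_2' = q_2−6. MRS = (1/2)·q_2'/q_1' = p_1/p_2.
Substituting into the budget: q_1* = 4 + 1/3·(I − 4·p_1 − 6·p_2)/p_1, and q_2* = 6 + 2/3·(…)/p_2.
Discretionary income = 208 − 4·12.56 − 6·12 = 85.76; q_1* = 4 + 1/3·85.76/12.56 = 6.276; q_2* = 6 + 2/3·85.76/12 = 10.7644.

q_1* = 6.276, q_2* = 10.7644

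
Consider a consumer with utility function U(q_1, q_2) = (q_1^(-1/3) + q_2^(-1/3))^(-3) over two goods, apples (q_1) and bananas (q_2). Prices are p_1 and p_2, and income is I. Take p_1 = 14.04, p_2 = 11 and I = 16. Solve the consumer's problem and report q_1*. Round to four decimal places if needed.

From the CES first-order condition, (q_2/q_1)^(4/3) = p_1/p_2.
Hence q_2/q_1 = (p_1/p_2)^(1/(4/3)), i.e. raised to the 0.75 power.
With the ratio pinned down, the budget gives q_1* = I/(p_1 + p_2·(q_2/q_1)) and q_2* = (q_2/q_1)·q_1*.
Numerically q_2/q_1 = 1.200828, so q_1* = 16/(14.04 + 11·1.200828) = 0.5872.

q_1* = 0.5872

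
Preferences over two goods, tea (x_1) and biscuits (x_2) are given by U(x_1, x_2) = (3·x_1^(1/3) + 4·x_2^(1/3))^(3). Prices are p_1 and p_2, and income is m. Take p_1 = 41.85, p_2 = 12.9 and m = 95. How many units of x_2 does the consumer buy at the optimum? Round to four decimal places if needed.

x_2* = 5.4125

With the ratio pinned down, the budget gives x_1* = m/(p_1 + p_2·(x_2/x_1)) and x_2* = (x_2/x_1)·x_1*.
Numerically x_2/x_1 = 8.996358, so x_1* = 95/(41.85 + 12.9·8.996358) = 0.6016 and x_2* = 8.996358·0.6016 = 5.4125.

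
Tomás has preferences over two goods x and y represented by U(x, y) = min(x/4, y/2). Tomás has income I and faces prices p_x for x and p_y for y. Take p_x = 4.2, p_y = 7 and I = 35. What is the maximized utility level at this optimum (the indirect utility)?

V = 1.1364

With perfect complements, no substitution: consume in ratio x:y = 4:2.
Budget: p_x·x + p_y·(1/2)·x = I, so (4·p_x + 2·p_y)·x = 4·I.
Demand: x*(p_x,p_y,I) = 4·I/(4·p_x + 2·p_y), y* = 2·I/(4·p_x + 2·p_y).
Here 4·4.2 + 2·7 = 30.8, giving x* = 4.5455 and y* = 2.2727.
Utility at the optimum: U(4.5455, 2.2727) = 1.1364.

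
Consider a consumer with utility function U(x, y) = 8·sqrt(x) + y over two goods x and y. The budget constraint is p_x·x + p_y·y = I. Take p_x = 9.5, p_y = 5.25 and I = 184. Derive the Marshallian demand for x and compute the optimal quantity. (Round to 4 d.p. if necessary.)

Set MRS = p_x/p_y: 4·x^(−1/2) = p_x/p_y.
Solve: √x = 4·p_y/p_x, so x*(p_x,p_y) = (4·p_y/p_x)², and y* = (I − p_x·x*)/p_y.
Plugging in: x* = (4·5.25/9.5)² = 4.8864.

x* = 4.8864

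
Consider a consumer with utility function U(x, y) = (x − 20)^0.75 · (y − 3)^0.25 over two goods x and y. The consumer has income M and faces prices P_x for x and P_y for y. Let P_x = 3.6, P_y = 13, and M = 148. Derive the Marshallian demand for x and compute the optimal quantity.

x* = 27.7083

Let x' = x−20, y' = y−3. MRS = 3·y'/x' = P_x/P_y.
After buying the subsistence bundle (20, 3), a share 0.75 of the remaining income goes to x: x* = 20 + 0.75·(M − 20P_x − 3P_y)/P_x.
Discretionary income = 148 − 20·3.6 − 3·13 = 37; x* = 20 + 0.75·37/3.6 = 27.7083.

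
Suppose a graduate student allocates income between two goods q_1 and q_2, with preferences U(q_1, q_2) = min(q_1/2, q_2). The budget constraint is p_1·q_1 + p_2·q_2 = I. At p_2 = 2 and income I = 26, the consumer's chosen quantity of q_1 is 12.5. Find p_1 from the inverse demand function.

Leontief preferences: the optimum is at the kink where q_1/2 = q_2/1, i.e. q_2 = (1/2)·q_1.
Budget: p_1·q_1 + p_2·(1/2)·q_1 = I, so (2·p_1 + p_2)·q_1 = 2·I.
Demand: q_1*(p_1,p_2,I) = 2·I/(2·p_1 + p_2), q_2* = I/(2·p_1 + p_2).
Set q_1* = 12.5 in the demand function and solve for p_1: p_1 = 1.08.

p_1 = 1.08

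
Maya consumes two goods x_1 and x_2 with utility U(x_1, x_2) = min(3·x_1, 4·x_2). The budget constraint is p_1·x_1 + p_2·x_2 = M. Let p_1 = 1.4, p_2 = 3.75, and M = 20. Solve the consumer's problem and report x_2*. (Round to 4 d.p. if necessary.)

With perfect complements, no substitution: consume in ratio x_1:x_2 = 4:3.
Budget: p_1·x_1 + p_2·(3/4)·x_1 = M, so (4·p_1 + 3·p_2)·x_1 = 4·M.
Demand: x_1*(p_1,p_2,M) = 4·M/(4·p_1 + 3·p_2), x_2* = 3·M/(4·p_1 + 3·p_2).
Here 4·1.4 + 3·3.75 = 16.85, giving x_2* = 3.5608.

x_2* = 3.5608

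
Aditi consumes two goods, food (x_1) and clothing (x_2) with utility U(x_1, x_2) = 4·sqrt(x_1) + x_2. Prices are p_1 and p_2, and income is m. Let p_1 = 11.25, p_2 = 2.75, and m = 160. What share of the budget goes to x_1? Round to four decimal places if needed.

share on x_1 = 0.0168

Thus x_1* = (2·p_2/p_1)² — independent of m — with the rest of income spent on x_2.
Plugging in: x_1* = (2·2.75/11.25)² = 0.239, x_2* = 57.204.
Expenditure on x_1: 11.25·0.239 = 2.6889; share = 0.0168.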